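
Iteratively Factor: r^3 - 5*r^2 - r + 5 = (r - 5)*(r^2 - 1) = (r - 5)*(r - 1)*(r + 1)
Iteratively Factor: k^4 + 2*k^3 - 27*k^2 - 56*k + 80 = (k - 1)*(k^3 + 3*k^2 - 24*k - 80) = (k - 1)*(k + 4)*(k^2 - k - 20) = (k - 1)*(k + 4)^2*(k - 5)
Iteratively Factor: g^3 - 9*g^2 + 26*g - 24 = (g - 2)*(g^2 - 7*g + 12) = (g - 3)*(g - 2)*(g - 4)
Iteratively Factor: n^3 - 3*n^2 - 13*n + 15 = (n + 3)*(n^2 - 6*n + 5) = (n - 5)*(n + 3)*(n - 1)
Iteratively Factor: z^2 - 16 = (z - 4)*(z + 4)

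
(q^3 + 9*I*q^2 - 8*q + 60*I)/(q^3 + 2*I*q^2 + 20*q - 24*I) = (q + 5*I)/(q - 2*I)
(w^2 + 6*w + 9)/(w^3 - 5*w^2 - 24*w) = (w + 3)/(w*(w - 8))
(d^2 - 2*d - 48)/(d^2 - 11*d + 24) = (d + 6)/(d - 3)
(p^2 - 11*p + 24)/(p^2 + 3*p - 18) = (p - 8)/(p + 6)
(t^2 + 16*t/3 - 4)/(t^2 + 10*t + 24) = (t - 2/3)/(t + 4)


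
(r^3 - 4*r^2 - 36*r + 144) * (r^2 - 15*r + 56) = r^5 - 19*r^4 + 80*r^3 + 460*r^2 - 4176*r + 8064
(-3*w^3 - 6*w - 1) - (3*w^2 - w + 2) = -3*w^3 - 3*w^2 - 5*w - 3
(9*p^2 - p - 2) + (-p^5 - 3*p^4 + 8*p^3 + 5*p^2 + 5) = -p^5 - 3*p^4 + 8*p^3 + 14*p^2 - p + 3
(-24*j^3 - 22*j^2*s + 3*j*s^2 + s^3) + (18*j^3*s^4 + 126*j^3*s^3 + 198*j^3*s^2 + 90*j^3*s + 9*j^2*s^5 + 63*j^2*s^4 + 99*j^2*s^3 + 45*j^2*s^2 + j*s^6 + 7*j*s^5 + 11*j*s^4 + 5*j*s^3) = 18*j^3*s^4 + 126*j^3*s^3 + 198*j^3*s^2 + 90*j^3*s - 24*j^3 + 9*j^2*s^5 + 63*j^2*s^4 + 99*j^2*s^3 + 45*j^2*s^2 - 22*j^2*s + j*s^6 + 7*j*s^5 + 11*j*s^4 + 5*j*s^3 + 3*j*s^2 + s^3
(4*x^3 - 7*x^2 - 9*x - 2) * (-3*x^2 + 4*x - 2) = -12*x^5 + 37*x^4 - 9*x^3 - 16*x^2 + 10*x + 4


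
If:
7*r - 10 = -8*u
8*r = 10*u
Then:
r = 50/67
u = 40/67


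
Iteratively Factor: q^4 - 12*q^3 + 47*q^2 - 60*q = (q - 4)*(q^3 - 8*q^2 + 15*q) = q*(q - 4)*(q^2 - 8*q + 15) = q*(q - 4)*(q - 3)*(q - 5)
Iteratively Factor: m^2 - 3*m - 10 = (m + 2)*(m - 5)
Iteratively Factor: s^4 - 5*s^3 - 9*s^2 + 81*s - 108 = (s - 3)*(s^3 - 2*s^2 - 15*s + 36) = (s - 3)*(s + 4)*(s^2 - 6*s + 9) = (s - 3)^2*(s + 4)*(s - 3)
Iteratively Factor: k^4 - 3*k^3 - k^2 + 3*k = (k - 1)*(k^3 - 2*k^2 - 3*k) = k*(k - 1)*(k^2 - 2*k - 3) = k*(k - 3)*(k - 1)*(k + 1)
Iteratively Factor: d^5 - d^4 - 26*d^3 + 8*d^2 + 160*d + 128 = (d - 4)*(d^4 + 3*d^3 - 14*d^2 - 48*d - 32) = (d - 4)*(d + 1)*(d^3 + 2*d^2 - 16*d - 32) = (d - 4)*(d + 1)*(d + 4)*(d^2 - 2*d - 8) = (d - 4)*(d + 1)*(d + 2)*(d + 4)*(d - 4)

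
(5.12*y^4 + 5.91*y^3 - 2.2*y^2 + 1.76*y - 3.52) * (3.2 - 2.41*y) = -12.3392*y^5 + 2.1409*y^4 + 24.214*y^3 - 11.2816*y^2 + 14.1152*y - 11.264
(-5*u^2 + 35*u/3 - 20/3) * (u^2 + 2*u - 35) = -5*u^4 + 5*u^3/3 + 575*u^2/3 - 1265*u/3 + 700/3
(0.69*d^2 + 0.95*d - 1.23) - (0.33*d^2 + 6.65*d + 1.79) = 0.36*d^2 - 5.7*d - 3.02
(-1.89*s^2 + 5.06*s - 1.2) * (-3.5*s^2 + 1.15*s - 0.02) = 6.615*s^4 - 19.8835*s^3 + 10.0568*s^2 - 1.4812*s + 0.024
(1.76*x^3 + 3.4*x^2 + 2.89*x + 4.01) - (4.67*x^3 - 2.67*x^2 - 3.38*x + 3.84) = -2.91*x^3 + 6.07*x^2 + 6.27*x + 0.17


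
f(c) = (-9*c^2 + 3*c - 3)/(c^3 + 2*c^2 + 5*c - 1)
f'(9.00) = 0.06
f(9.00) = -0.75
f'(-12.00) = 0.08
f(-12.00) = 0.89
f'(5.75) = 0.09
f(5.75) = -1.00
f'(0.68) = 0.98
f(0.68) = -1.41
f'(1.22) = -0.05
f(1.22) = -1.29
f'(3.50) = 0.10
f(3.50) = -1.23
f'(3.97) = 0.10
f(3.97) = -1.18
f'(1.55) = -0.05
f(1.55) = -1.31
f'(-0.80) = -1.79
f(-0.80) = 2.64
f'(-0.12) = 3.16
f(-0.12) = 2.22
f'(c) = (3 - 18*c)/(c^3 + 2*c^2 + 5*c - 1) + (-9*c^2 + 3*c - 3)*(-3*c^2 - 4*c - 5)/(c^3 + 2*c^2 + 5*c - 1)^2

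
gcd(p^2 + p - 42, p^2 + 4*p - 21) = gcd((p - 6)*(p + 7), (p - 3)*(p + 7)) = p + 7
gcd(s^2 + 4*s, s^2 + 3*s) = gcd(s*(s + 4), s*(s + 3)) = s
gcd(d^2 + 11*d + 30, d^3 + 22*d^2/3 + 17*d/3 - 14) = d + 6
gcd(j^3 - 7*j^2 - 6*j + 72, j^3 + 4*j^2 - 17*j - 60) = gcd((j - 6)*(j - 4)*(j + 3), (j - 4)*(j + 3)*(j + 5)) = j^2 - j - 12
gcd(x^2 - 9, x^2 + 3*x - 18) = x - 3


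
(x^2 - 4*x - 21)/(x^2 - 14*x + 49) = (x + 3)/(x - 7)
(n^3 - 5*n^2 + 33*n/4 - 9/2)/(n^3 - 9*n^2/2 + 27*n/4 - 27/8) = 2*(n - 2)/(2*n - 3)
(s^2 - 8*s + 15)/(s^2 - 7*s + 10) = (s - 3)/(s - 2)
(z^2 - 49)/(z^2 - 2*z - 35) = (z + 7)/(z + 5)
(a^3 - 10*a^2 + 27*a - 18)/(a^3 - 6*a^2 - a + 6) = (a - 3)/(a + 1)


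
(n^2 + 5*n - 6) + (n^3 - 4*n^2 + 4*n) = n^3 - 3*n^2 + 9*n - 6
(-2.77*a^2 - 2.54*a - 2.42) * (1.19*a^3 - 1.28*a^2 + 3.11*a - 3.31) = -3.2963*a^5 + 0.523000000000001*a^4 - 8.2433*a^3 + 4.3669*a^2 + 0.881200000000002*a + 8.0102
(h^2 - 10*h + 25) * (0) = 0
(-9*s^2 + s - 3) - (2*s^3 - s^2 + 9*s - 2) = -2*s^3 - 8*s^2 - 8*s - 1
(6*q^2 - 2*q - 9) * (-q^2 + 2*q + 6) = -6*q^4 + 14*q^3 + 41*q^2 - 30*q - 54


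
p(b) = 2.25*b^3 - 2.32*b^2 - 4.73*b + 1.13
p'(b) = 6.75*b^2 - 4.64*b - 4.73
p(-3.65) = -121.92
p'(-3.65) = 102.13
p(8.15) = 1026.50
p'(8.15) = 405.81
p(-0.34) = 2.38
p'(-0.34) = -2.37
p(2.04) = 0.93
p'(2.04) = 13.90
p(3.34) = 43.29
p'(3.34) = 55.07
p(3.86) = 77.71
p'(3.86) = 77.93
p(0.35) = -0.71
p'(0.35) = -5.53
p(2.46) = 8.95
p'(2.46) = 24.70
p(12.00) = 3498.29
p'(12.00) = 911.59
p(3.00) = 26.81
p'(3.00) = 42.10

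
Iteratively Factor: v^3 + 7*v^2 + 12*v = (v + 4)*(v^2 + 3*v) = v*(v + 4)*(v + 3)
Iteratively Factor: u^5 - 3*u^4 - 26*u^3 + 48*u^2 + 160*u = (u - 4)*(u^4 + u^3 - 22*u^2 - 40*u) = (u - 5)*(u - 4)*(u^3 + 6*u^2 + 8*u) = (u - 5)*(u - 4)*(u + 4)*(u^2 + 2*u) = u*(u - 5)*(u - 4)*(u + 4)*(u + 2)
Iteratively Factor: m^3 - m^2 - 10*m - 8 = (m - 4)*(m^2 + 3*m + 2) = (m - 4)*(m + 2)*(m + 1)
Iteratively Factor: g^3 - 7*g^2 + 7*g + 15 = (g - 5)*(g^2 - 2*g - 3) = (g - 5)*(g + 1)*(g - 3)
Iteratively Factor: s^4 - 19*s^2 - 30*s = (s + 2)*(s^3 - 2*s^2 - 15*s) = s*(s + 2)*(s^2 - 2*s - 15) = s*(s + 2)*(s + 3)*(s - 5)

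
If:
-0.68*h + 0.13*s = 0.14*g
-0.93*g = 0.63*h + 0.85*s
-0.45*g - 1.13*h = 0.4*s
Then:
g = 0.00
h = 0.00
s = 0.00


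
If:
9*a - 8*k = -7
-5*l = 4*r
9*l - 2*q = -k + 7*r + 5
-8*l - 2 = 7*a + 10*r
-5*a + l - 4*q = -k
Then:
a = -149/1435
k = 1088/1435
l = 58/205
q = 2239/5740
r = -29/82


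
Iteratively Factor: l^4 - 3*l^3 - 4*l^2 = (l - 4)*(l^3 + l^2) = (l - 4)*(l + 1)*(l^2) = l*(l - 4)*(l + 1)*(l)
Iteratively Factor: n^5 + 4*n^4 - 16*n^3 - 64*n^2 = (n - 4)*(n^4 + 8*n^3 + 16*n^2) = (n - 4)*(n + 4)*(n^3 + 4*n^2) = n*(n - 4)*(n + 4)*(n^2 + 4*n) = n*(n - 4)*(n + 4)^2*(n)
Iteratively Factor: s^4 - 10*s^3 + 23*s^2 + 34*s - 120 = (s - 4)*(s^3 - 6*s^2 - s + 30) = (s - 4)*(s + 2)*(s^2 - 8*s + 15) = (s - 5)*(s - 4)*(s + 2)*(s - 3)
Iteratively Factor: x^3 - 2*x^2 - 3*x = (x - 3)*(x^2 + x) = (x - 3)*(x + 1)*(x)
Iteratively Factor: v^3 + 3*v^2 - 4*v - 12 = (v + 3)*(v^2 - 4) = (v + 2)*(v + 3)*(v - 2)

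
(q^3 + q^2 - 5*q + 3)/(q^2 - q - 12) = (q^2 - 2*q + 1)/(q - 4)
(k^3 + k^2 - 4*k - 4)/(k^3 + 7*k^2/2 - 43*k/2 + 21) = 2*(k^2 + 3*k + 2)/(2*k^2 + 11*k - 21)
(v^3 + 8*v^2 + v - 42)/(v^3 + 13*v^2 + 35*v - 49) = (v^2 + v - 6)/(v^2 + 6*v - 7)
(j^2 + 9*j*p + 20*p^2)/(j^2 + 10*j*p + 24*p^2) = (j + 5*p)/(j + 6*p)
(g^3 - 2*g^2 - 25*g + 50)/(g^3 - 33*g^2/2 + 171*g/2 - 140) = 2*(g^2 + 3*g - 10)/(2*g^2 - 23*g + 56)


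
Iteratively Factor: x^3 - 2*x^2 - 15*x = (x)*(x^2 - 2*x - 15) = x*(x + 3)*(x - 5)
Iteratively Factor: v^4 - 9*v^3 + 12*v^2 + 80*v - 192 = (v + 3)*(v^3 - 12*v^2 + 48*v - 64) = (v - 4)*(v + 3)*(v^2 - 8*v + 16) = (v - 4)^2*(v + 3)*(v - 4)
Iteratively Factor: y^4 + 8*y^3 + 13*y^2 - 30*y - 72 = (y + 3)*(y^3 + 5*y^2 - 2*y - 24) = (y + 3)^2*(y^2 + 2*y - 8) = (y + 3)^2*(y + 4)*(y - 2)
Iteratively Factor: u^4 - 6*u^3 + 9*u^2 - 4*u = (u - 1)*(u^3 - 5*u^2 + 4*u) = (u - 4)*(u - 1)*(u^2 - u) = u*(u - 4)*(u - 1)*(u - 1)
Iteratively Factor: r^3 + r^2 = (r)*(r^2 + r) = r*(r + 1)*(r)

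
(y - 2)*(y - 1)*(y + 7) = y^3 + 4*y^2 - 19*y + 14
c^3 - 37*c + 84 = (c - 4)*(c - 3)*(c + 7)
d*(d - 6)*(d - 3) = d^3 - 9*d^2 + 18*d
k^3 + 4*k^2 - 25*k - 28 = (k - 4)*(k + 1)*(k + 7)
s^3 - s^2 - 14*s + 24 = (s - 3)*(s - 2)*(s + 4)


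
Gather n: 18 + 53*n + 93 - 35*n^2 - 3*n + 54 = -35*n^2 + 50*n + 165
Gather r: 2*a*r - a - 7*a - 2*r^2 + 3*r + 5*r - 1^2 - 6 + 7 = -8*a - 2*r^2 + r*(2*a + 8)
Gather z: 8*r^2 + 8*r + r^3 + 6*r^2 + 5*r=r^3 + 14*r^2 + 13*r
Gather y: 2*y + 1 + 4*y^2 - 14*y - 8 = 4*y^2 - 12*y - 7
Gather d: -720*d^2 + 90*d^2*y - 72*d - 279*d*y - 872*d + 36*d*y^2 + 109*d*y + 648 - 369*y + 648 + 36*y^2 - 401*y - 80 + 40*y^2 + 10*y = d^2*(90*y - 720) + d*(36*y^2 - 170*y - 944) + 76*y^2 - 760*y + 1216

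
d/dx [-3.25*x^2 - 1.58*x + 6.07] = -6.5*x - 1.58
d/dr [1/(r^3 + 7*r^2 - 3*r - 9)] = (-3*r^2 - 14*r + 3)/(r^3 + 7*r^2 - 3*r - 9)^2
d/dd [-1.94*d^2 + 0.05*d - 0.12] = 0.05 - 3.88*d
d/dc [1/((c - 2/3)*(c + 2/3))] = -162*c/(81*c^4 - 72*c^2 + 16)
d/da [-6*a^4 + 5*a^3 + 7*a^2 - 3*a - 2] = -24*a^3 + 15*a^2 + 14*a - 3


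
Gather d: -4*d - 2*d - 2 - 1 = -6*d - 3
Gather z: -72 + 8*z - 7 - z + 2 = 7*z - 77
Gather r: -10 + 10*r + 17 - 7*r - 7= 3*r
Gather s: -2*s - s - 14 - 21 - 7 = -3*s - 42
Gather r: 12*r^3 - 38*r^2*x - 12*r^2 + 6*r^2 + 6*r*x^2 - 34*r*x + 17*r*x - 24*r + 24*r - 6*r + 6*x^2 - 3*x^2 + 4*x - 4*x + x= 12*r^3 + r^2*(-38*x - 6) + r*(6*x^2 - 17*x - 6) + 3*x^2 + x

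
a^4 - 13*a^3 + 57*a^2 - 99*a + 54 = (a - 6)*(a - 3)^2*(a - 1)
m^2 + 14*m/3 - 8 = (m - 4/3)*(m + 6)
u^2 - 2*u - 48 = (u - 8)*(u + 6)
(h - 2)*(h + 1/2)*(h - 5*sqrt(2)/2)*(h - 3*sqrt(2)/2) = h^4 - 4*sqrt(2)*h^3 - 3*h^3/2 + 13*h^2/2 + 6*sqrt(2)*h^2 - 45*h/4 + 4*sqrt(2)*h - 15/2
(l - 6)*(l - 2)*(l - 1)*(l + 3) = l^4 - 6*l^3 - 7*l^2 + 48*l - 36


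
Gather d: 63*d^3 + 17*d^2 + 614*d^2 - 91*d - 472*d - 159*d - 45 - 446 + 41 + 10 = 63*d^3 + 631*d^2 - 722*d - 440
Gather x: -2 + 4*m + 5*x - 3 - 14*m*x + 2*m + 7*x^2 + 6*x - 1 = 6*m + 7*x^2 + x*(11 - 14*m) - 6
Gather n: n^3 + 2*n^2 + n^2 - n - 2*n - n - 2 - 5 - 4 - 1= n^3 + 3*n^2 - 4*n - 12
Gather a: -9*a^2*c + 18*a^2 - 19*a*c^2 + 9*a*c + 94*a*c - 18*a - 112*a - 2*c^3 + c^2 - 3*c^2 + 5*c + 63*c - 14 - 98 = a^2*(18 - 9*c) + a*(-19*c^2 + 103*c - 130) - 2*c^3 - 2*c^2 + 68*c - 112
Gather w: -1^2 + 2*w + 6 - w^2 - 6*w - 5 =-w^2 - 4*w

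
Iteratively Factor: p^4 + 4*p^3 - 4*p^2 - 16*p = (p + 2)*(p^3 + 2*p^2 - 8*p) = p*(p + 2)*(p^2 + 2*p - 8) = p*(p - 2)*(p + 2)*(p + 4)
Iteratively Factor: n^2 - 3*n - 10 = (n - 5)*(n + 2)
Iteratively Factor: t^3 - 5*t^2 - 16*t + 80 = (t - 4)*(t^2 - t - 20) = (t - 4)*(t + 4)*(t - 5)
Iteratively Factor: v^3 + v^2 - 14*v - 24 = (v - 4)*(v^2 + 5*v + 6) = (v - 4)*(v + 2)*(v + 3)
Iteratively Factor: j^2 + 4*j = (j + 4)*(j)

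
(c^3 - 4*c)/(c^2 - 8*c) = (c^2 - 4)/(c - 8)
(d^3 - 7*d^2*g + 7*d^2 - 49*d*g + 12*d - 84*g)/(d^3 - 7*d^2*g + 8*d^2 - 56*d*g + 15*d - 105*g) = (d + 4)/(d + 5)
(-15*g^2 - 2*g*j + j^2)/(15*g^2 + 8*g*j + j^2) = (-5*g + j)/(5*g + j)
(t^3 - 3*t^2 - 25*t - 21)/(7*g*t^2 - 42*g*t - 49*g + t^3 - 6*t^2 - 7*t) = (t + 3)/(7*g + t)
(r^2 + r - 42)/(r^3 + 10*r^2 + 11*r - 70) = (r - 6)/(r^2 + 3*r - 10)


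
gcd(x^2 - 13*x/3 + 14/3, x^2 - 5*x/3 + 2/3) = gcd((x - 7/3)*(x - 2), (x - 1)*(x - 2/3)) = 1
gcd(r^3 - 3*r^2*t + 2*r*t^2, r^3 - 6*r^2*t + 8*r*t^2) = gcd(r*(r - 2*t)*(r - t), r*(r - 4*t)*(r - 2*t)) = r^2 - 2*r*t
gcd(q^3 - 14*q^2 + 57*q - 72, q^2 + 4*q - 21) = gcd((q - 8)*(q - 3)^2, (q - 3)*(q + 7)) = q - 3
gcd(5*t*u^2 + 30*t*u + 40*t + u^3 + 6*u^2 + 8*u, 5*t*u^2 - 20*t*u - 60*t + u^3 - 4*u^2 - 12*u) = 5*t*u + 10*t + u^2 + 2*u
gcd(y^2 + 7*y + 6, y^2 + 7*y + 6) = y^2 + 7*y + 6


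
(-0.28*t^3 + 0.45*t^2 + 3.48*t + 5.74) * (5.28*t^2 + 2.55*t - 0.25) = -1.4784*t^5 + 1.662*t^4 + 19.5919*t^3 + 39.0687*t^2 + 13.767*t - 1.435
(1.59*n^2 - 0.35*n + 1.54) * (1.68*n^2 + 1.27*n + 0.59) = 2.6712*n^4 + 1.4313*n^3 + 3.0808*n^2 + 1.7493*n + 0.9086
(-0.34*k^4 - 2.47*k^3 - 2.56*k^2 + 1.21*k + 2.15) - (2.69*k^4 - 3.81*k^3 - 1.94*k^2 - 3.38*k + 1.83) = -3.03*k^4 + 1.34*k^3 - 0.62*k^2 + 4.59*k + 0.32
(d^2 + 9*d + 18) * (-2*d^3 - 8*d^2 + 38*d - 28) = -2*d^5 - 26*d^4 - 70*d^3 + 170*d^2 + 432*d - 504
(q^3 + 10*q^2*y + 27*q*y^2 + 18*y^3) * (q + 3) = q^4 + 10*q^3*y + 3*q^3 + 27*q^2*y^2 + 30*q^2*y + 18*q*y^3 + 81*q*y^2 + 54*y^3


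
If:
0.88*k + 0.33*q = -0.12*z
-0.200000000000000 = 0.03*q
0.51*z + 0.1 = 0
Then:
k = 2.53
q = -6.67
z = -0.20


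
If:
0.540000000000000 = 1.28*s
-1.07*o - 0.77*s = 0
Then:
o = -0.30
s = 0.42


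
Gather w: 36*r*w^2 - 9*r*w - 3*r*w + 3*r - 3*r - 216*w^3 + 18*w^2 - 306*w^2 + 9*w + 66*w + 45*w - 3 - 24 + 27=-216*w^3 + w^2*(36*r - 288) + w*(120 - 12*r)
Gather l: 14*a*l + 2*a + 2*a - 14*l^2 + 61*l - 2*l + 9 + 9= 4*a - 14*l^2 + l*(14*a + 59) + 18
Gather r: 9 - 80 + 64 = -7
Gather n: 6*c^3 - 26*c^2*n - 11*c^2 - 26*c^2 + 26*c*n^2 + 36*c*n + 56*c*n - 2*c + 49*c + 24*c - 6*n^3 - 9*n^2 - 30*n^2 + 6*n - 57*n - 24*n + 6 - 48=6*c^3 - 37*c^2 + 71*c - 6*n^3 + n^2*(26*c - 39) + n*(-26*c^2 + 92*c - 75) - 42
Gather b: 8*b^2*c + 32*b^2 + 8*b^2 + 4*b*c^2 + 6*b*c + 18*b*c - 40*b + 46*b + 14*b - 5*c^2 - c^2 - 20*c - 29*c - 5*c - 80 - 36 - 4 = b^2*(8*c + 40) + b*(4*c^2 + 24*c + 20) - 6*c^2 - 54*c - 120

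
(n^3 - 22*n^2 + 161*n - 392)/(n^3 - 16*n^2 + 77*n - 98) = (n - 8)/(n - 2)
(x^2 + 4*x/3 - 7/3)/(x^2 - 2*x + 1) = (x + 7/3)/(x - 1)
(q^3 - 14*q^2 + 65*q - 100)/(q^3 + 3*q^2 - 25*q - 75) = (q^2 - 9*q + 20)/(q^2 + 8*q + 15)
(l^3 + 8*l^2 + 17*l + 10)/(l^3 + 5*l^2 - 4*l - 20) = (l + 1)/(l - 2)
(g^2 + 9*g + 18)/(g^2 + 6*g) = (g + 3)/g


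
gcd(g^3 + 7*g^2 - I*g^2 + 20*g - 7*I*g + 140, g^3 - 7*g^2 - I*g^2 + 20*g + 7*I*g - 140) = g^2 - I*g + 20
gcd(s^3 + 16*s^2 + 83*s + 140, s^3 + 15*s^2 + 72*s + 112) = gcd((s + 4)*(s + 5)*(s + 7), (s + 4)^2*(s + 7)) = s^2 + 11*s + 28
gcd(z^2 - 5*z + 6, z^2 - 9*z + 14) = z - 2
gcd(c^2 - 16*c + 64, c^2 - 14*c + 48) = c - 8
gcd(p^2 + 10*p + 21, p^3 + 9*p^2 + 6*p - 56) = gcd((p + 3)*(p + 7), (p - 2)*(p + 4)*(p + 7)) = p + 7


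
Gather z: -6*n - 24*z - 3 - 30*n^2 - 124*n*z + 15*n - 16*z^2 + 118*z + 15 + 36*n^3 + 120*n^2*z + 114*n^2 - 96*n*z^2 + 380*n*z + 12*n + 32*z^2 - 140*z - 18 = 36*n^3 + 84*n^2 + 21*n + z^2*(16 - 96*n) + z*(120*n^2 + 256*n - 46) - 6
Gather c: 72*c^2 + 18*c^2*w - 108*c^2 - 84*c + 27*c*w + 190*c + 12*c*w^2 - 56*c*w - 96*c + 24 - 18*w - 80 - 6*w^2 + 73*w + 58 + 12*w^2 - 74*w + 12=c^2*(18*w - 36) + c*(12*w^2 - 29*w + 10) + 6*w^2 - 19*w + 14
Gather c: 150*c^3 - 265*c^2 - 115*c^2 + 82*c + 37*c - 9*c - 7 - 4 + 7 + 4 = 150*c^3 - 380*c^2 + 110*c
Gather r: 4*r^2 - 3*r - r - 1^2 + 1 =4*r^2 - 4*r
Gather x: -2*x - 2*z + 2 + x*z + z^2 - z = x*(z - 2) + z^2 - 3*z + 2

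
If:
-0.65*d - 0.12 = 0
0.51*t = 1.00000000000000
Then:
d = -0.18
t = 1.96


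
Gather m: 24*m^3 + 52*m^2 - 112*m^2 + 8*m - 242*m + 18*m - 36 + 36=24*m^3 - 60*m^2 - 216*m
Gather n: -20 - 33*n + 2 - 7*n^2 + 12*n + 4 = -7*n^2 - 21*n - 14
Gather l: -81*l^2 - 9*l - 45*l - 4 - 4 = -81*l^2 - 54*l - 8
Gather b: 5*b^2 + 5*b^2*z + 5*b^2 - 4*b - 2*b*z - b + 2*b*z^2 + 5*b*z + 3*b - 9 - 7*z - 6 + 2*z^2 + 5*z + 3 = b^2*(5*z + 10) + b*(2*z^2 + 3*z - 2) + 2*z^2 - 2*z - 12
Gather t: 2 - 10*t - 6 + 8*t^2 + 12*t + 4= 8*t^2 + 2*t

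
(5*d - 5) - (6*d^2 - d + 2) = -6*d^2 + 6*d - 7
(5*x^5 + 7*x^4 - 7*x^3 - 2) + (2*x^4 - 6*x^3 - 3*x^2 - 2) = 5*x^5 + 9*x^4 - 13*x^3 - 3*x^2 - 4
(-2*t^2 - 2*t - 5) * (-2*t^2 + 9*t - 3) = 4*t^4 - 14*t^3 - 2*t^2 - 39*t + 15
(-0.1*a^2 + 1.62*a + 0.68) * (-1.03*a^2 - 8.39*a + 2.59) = 0.103*a^4 - 0.8296*a^3 - 14.5512*a^2 - 1.5094*a + 1.7612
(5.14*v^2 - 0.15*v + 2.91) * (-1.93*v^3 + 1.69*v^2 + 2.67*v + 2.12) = -9.9202*v^5 + 8.9761*v^4 + 7.854*v^3 + 15.4142*v^2 + 7.4517*v + 6.1692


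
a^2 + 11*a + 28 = (a + 4)*(a + 7)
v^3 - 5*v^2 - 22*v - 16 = (v - 8)*(v + 1)*(v + 2)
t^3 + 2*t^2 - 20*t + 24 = (t - 2)^2*(t + 6)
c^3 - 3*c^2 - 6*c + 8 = (c - 4)*(c - 1)*(c + 2)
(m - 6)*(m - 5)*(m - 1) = m^3 - 12*m^2 + 41*m - 30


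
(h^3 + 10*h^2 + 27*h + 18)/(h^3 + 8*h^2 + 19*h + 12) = (h + 6)/(h + 4)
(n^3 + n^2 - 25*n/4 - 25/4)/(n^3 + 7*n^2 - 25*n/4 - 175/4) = (n + 1)/(n + 7)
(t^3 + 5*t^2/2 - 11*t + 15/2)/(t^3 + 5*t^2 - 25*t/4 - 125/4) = 2*(2*t^2 - 5*t + 3)/(4*t^2 - 25)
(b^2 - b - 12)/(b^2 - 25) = (b^2 - b - 12)/(b^2 - 25)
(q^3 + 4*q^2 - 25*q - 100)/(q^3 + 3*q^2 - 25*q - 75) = (q + 4)/(q + 3)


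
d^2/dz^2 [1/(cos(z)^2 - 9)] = 2*(-2*sin(z)^4 + 19*sin(z)^2 - 8)/(cos(z)^2 - 9)^3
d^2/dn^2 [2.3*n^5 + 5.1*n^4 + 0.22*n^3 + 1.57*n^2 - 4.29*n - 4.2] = 46.0*n^3 + 61.2*n^2 + 1.32*n + 3.14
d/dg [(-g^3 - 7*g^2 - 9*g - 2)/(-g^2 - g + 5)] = (g^4 + 2*g^3 - 17*g^2 - 74*g - 47)/(g^4 + 2*g^3 - 9*g^2 - 10*g + 25)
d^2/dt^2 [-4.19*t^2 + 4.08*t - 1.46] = -8.38000000000000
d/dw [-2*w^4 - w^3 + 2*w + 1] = -8*w^3 - 3*w^2 + 2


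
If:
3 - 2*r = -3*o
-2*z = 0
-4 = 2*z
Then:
No Solution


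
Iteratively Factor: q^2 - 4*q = (q)*(q - 4)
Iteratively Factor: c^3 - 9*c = (c + 3)*(c^2 - 3*c) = c*(c + 3)*(c - 3)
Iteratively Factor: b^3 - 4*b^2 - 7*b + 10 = (b - 5)*(b^2 + b - 2) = (b - 5)*(b + 2)*(b - 1)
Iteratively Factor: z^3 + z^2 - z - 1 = (z + 1)*(z^2 - 1) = (z - 1)*(z + 1)*(z + 1)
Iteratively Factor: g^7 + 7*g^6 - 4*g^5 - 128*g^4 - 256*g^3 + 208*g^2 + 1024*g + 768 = (g + 2)*(g^6 + 5*g^5 - 14*g^4 - 100*g^3 - 56*g^2 + 320*g + 384) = (g + 2)^2*(g^5 + 3*g^4 - 20*g^3 - 60*g^2 + 64*g + 192) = (g - 2)*(g + 2)^2*(g^4 + 5*g^3 - 10*g^2 - 80*g - 96) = (g - 2)*(g + 2)^3*(g^3 + 3*g^2 - 16*g - 48) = (g - 2)*(g + 2)^3*(g + 3)*(g^2 - 16) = (g - 2)*(g + 2)^3*(g + 3)*(g + 4)*(g - 4)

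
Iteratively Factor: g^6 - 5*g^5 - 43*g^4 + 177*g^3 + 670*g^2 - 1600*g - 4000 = (g + 2)*(g^5 - 7*g^4 - 29*g^3 + 235*g^2 + 200*g - 2000) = (g + 2)*(g + 4)*(g^4 - 11*g^3 + 15*g^2 + 175*g - 500) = (g - 5)*(g + 2)*(g + 4)*(g^3 - 6*g^2 - 15*g + 100) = (g - 5)^2*(g + 2)*(g + 4)*(g^2 - g - 20) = (g - 5)^3*(g + 2)*(g + 4)*(g + 4)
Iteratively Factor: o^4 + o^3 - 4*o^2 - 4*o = (o)*(o^3 + o^2 - 4*o - 4) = o*(o + 2)*(o^2 - o - 2) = o*(o - 2)*(o + 2)*(o + 1)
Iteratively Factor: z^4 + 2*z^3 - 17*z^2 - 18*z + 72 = (z + 3)*(z^3 - z^2 - 14*z + 24) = (z + 3)*(z + 4)*(z^2 - 5*z + 6) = (z - 3)*(z + 3)*(z + 4)*(z - 2)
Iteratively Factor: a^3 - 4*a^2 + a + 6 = (a + 1)*(a^2 - 5*a + 6) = (a - 2)*(a + 1)*(a - 3)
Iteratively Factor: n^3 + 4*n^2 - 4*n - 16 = (n - 2)*(n^2 + 6*n + 8) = (n - 2)*(n + 4)*(n + 2)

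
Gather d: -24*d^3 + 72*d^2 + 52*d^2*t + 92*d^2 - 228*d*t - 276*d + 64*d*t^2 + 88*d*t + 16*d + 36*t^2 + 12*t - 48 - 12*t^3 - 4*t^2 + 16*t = -24*d^3 + d^2*(52*t + 164) + d*(64*t^2 - 140*t - 260) - 12*t^3 + 32*t^2 + 28*t - 48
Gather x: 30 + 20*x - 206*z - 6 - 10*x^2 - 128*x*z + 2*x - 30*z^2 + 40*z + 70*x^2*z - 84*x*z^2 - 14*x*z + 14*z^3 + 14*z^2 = x^2*(70*z - 10) + x*(-84*z^2 - 142*z + 22) + 14*z^3 - 16*z^2 - 166*z + 24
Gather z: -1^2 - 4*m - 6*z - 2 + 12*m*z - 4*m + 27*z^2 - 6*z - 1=-8*m + 27*z^2 + z*(12*m - 12) - 4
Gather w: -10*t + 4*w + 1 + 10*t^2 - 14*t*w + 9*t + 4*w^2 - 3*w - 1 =10*t^2 - t + 4*w^2 + w*(1 - 14*t)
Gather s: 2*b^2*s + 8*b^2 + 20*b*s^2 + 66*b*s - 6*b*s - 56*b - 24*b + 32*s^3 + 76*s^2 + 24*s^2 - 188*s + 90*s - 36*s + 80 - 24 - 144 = 8*b^2 - 80*b + 32*s^3 + s^2*(20*b + 100) + s*(2*b^2 + 60*b - 134) - 88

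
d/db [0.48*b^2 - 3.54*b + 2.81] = 0.96*b - 3.54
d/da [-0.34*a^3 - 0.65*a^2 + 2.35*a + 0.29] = -1.02*a^2 - 1.3*a + 2.35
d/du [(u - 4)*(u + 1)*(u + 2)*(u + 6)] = 4*u^3 + 15*u^2 - 32*u - 68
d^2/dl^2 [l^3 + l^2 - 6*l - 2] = 6*l + 2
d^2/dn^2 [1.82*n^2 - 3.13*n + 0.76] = 3.64000000000000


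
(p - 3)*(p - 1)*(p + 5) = p^3 + p^2 - 17*p + 15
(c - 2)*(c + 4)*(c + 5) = c^3 + 7*c^2 + 2*c - 40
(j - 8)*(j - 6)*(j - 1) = j^3 - 15*j^2 + 62*j - 48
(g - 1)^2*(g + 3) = g^3 + g^2 - 5*g + 3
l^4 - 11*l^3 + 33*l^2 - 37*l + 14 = (l - 7)*(l - 2)*(l - 1)^2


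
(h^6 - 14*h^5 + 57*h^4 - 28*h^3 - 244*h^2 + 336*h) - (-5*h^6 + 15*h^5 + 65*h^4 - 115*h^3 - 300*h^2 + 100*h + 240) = 6*h^6 - 29*h^5 - 8*h^4 + 87*h^3 + 56*h^2 + 236*h - 240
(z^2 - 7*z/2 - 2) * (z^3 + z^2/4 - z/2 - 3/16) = z^5 - 13*z^4/4 - 27*z^3/8 + 17*z^2/16 + 53*z/32 + 3/8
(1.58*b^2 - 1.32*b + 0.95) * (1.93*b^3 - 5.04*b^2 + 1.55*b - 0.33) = 3.0494*b^5 - 10.5108*b^4 + 10.9353*b^3 - 7.3554*b^2 + 1.9081*b - 0.3135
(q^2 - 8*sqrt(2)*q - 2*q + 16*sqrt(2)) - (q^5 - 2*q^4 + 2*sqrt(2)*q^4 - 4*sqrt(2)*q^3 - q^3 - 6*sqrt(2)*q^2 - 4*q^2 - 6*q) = -q^5 - 2*sqrt(2)*q^4 + 2*q^4 + q^3 + 4*sqrt(2)*q^3 + 5*q^2 + 6*sqrt(2)*q^2 - 8*sqrt(2)*q + 4*q + 16*sqrt(2)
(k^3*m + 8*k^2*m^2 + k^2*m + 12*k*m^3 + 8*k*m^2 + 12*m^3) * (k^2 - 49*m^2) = k^5*m + 8*k^4*m^2 + k^4*m - 37*k^3*m^3 + 8*k^3*m^2 - 392*k^2*m^4 - 37*k^2*m^3 - 588*k*m^5 - 392*k*m^4 - 588*m^5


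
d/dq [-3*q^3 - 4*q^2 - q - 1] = -9*q^2 - 8*q - 1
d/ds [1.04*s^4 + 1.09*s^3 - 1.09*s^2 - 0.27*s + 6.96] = 4.16*s^3 + 3.27*s^2 - 2.18*s - 0.27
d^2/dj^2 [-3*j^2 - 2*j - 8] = -6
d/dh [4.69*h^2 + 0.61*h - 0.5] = 9.38*h + 0.61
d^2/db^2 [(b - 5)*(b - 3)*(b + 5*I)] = 6*b - 16 + 10*I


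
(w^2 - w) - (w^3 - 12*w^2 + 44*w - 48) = -w^3 + 13*w^2 - 45*w + 48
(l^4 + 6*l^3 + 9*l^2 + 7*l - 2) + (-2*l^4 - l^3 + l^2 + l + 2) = -l^4 + 5*l^3 + 10*l^2 + 8*l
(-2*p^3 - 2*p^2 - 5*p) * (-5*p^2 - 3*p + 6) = 10*p^5 + 16*p^4 + 19*p^3 + 3*p^2 - 30*p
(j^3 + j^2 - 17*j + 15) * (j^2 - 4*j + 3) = j^5 - 3*j^4 - 18*j^3 + 86*j^2 - 111*j + 45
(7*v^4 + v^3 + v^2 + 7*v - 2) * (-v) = -7*v^5 - v^4 - v^3 - 7*v^2 + 2*v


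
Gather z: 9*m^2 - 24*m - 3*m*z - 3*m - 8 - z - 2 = 9*m^2 - 27*m + z*(-3*m - 1) - 10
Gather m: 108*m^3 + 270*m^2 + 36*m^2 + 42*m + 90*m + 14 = 108*m^3 + 306*m^2 + 132*m + 14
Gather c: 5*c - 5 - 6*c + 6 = 1 - c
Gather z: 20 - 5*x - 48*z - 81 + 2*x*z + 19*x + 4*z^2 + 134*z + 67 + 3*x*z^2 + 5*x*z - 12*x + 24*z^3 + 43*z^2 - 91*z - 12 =2*x + 24*z^3 + z^2*(3*x + 47) + z*(7*x - 5) - 6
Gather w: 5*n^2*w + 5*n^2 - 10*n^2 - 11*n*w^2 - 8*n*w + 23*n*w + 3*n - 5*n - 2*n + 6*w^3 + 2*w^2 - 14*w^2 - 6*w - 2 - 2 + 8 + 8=-5*n^2 - 4*n + 6*w^3 + w^2*(-11*n - 12) + w*(5*n^2 + 15*n - 6) + 12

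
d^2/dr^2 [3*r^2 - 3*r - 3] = 6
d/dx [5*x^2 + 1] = 10*x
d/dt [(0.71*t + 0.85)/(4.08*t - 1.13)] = (4.825439 - 17.422824*t)/(4.08*t - 1.13)^3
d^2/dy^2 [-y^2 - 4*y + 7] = -2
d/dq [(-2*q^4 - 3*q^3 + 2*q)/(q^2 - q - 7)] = (-4*q^5 + 3*q^4 + 62*q^3 + 61*q^2 - 14)/(q^4 - 2*q^3 - 13*q^2 + 14*q + 49)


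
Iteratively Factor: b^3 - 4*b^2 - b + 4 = (b - 1)*(b^2 - 3*b - 4) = (b - 4)*(b - 1)*(b + 1)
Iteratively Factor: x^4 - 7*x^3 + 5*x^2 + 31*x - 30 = (x - 1)*(x^3 - 6*x^2 - x + 30) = (x - 1)*(x + 2)*(x^2 - 8*x + 15) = (x - 5)*(x - 1)*(x + 2)*(x - 3)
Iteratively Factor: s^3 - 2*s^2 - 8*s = (s)*(s^2 - 2*s - 8) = s*(s - 4)*(s + 2)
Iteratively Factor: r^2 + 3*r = (r + 3)*(r)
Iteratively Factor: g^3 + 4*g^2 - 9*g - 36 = (g - 3)*(g^2 + 7*g + 12) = (g - 3)*(g + 4)*(g + 3)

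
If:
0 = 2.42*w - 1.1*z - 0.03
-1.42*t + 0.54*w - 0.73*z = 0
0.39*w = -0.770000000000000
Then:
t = 1.50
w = -1.97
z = -4.37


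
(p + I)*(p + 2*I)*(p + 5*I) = p^3 + 8*I*p^2 - 17*p - 10*I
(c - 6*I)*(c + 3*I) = c^2 - 3*I*c + 18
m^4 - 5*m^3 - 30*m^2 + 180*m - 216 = (m - 6)*(m - 3)*(m - 2)*(m + 6)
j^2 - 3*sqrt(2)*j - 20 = (j - 5*sqrt(2))*(j + 2*sqrt(2))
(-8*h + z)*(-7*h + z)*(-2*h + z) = -112*h^3 + 86*h^2*z - 17*h*z^2 + z^3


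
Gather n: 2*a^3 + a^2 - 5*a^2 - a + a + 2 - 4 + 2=2*a^3 - 4*a^2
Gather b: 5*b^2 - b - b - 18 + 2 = 5*b^2 - 2*b - 16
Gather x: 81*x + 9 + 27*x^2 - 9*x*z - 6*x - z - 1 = 27*x^2 + x*(75 - 9*z) - z + 8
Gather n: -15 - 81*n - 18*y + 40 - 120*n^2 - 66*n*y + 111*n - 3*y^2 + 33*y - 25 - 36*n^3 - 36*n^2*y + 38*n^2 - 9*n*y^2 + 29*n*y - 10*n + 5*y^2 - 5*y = -36*n^3 + n^2*(-36*y - 82) + n*(-9*y^2 - 37*y + 20) + 2*y^2 + 10*y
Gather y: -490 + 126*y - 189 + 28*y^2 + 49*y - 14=28*y^2 + 175*y - 693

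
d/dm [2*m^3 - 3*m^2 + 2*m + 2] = 6*m^2 - 6*m + 2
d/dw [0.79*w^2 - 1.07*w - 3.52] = 1.58*w - 1.07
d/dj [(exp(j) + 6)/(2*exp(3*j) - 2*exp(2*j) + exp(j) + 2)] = (-(exp(j) + 6)*(6*exp(2*j) - 4*exp(j) + 1) + 2*exp(3*j) - 2*exp(2*j) + exp(j) + 2)*exp(j)/(2*exp(3*j) - 2*exp(2*j) + exp(j) + 2)^2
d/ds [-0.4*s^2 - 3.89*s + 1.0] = -0.8*s - 3.89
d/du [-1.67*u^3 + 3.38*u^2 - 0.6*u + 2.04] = -5.01*u^2 + 6.76*u - 0.6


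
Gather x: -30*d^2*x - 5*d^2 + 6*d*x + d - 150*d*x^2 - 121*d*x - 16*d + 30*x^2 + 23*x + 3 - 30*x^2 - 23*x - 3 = -5*d^2 - 150*d*x^2 - 15*d + x*(-30*d^2 - 115*d)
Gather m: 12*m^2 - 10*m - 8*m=12*m^2 - 18*m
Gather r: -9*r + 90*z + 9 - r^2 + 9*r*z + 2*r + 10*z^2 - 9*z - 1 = -r^2 + r*(9*z - 7) + 10*z^2 + 81*z + 8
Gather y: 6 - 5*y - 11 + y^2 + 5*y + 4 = y^2 - 1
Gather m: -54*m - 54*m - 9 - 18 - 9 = -108*m - 36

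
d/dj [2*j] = 2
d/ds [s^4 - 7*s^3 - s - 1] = 4*s^3 - 21*s^2 - 1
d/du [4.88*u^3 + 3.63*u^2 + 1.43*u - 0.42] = 14.64*u^2 + 7.26*u + 1.43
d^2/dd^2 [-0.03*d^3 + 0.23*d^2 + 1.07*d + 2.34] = 0.46 - 0.18*d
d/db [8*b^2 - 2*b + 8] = 16*b - 2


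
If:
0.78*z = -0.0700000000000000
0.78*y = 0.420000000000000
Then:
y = 0.54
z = -0.09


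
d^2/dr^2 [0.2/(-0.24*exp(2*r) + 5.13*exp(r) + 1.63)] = ((0.192*exp(r) - 1.026)*(-0.24*exp(2*r) + 5.13*exp(r) + 1.63) + 0.2*(0.48*exp(r) - 5.13)*(0.96*exp(r) - 10.26)*exp(r))*exp(r)/(-0.24*exp(2*r) + 5.13*exp(r) + 1.63)^3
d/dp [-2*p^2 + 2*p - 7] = 2 - 4*p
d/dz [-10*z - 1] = -10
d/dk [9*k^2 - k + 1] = 18*k - 1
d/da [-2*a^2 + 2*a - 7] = 2 - 4*a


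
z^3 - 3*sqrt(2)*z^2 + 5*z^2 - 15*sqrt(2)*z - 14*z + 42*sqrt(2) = (z - 2)*(z + 7)*(z - 3*sqrt(2))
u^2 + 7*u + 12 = (u + 3)*(u + 4)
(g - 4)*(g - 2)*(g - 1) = g^3 - 7*g^2 + 14*g - 8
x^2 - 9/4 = (x - 3/2)*(x + 3/2)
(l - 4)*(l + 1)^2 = l^3 - 2*l^2 - 7*l - 4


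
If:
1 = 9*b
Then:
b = 1/9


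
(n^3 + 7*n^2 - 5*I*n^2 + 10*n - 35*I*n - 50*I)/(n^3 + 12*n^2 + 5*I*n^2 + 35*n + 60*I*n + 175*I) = (n^2 + n*(2 - 5*I) - 10*I)/(n^2 + n*(7 + 5*I) + 35*I)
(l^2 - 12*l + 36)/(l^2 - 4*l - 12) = (l - 6)/(l + 2)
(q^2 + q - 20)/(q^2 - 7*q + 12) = (q + 5)/(q - 3)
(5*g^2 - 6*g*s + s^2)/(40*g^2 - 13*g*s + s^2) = (-g + s)/(-8*g + s)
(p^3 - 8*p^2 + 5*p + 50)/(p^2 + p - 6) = (p^3 - 8*p^2 + 5*p + 50)/(p^2 + p - 6)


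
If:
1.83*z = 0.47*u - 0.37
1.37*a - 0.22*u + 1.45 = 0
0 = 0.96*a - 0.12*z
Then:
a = 0.23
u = 8.04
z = 1.86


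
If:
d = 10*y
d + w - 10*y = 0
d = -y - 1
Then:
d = -10/11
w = 0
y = -1/11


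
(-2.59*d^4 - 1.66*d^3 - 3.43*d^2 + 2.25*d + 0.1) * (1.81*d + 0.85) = -4.6879*d^5 - 5.2061*d^4 - 7.6193*d^3 + 1.157*d^2 + 2.0935*d + 0.085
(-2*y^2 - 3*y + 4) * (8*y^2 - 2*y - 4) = -16*y^4 - 20*y^3 + 46*y^2 + 4*y - 16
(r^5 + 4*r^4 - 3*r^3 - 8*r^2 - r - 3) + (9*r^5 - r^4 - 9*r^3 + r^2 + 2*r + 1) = 10*r^5 + 3*r^4 - 12*r^3 - 7*r^2 + r - 2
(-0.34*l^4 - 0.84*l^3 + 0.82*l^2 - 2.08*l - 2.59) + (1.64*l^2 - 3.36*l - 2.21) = -0.34*l^4 - 0.84*l^3 + 2.46*l^2 - 5.44*l - 4.8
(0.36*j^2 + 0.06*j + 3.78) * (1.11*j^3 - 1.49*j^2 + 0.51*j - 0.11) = 0.3996*j^5 - 0.4698*j^4 + 4.29*j^3 - 5.6412*j^2 + 1.9212*j - 0.4158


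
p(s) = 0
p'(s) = 0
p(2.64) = 0.00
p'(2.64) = 0.00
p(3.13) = 0.00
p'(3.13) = 0.00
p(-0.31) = 0.00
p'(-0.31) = 0.00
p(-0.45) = 0.00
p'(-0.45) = 0.00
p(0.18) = 0.00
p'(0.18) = 0.00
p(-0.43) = 0.00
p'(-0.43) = 0.00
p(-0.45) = 0.00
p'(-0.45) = 0.00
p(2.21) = 0.00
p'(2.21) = 0.00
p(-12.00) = 0.00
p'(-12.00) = 0.00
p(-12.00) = 0.00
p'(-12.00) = 0.00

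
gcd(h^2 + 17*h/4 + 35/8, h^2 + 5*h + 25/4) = h + 5/2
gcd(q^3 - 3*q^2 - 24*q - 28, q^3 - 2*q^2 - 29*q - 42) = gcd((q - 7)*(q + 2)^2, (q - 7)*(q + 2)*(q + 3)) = q^2 - 5*q - 14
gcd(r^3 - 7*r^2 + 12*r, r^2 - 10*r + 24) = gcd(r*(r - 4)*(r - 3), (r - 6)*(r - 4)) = r - 4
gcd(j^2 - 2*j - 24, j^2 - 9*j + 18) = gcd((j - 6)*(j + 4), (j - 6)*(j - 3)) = j - 6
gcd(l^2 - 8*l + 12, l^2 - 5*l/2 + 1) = l - 2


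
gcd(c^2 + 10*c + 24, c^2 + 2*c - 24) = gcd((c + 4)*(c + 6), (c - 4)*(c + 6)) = c + 6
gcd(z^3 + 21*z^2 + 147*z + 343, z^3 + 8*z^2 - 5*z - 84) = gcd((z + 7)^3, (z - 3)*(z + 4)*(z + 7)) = z + 7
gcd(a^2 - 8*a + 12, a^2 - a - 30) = a - 6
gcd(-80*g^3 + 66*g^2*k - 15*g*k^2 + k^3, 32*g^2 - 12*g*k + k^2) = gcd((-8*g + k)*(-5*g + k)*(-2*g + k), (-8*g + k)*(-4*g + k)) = 8*g - k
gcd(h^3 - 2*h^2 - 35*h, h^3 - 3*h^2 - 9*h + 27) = 1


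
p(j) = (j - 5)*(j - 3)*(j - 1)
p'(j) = (j - 5)*(j - 3) + (j - 5)*(j - 1) + (j - 3)*(j - 1) = 3*j^2 - 18*j + 23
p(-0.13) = -18.14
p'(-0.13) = 25.39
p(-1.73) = -86.90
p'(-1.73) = 63.12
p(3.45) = -1.71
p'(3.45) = -3.39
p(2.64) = 1.39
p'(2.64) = -3.61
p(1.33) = 2.02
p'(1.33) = 4.37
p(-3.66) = -268.77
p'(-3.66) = 129.07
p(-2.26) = -124.49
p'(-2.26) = 79.00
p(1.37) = 2.19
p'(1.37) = 3.97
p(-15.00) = -5760.00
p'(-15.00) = 968.00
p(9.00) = 192.00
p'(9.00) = 104.00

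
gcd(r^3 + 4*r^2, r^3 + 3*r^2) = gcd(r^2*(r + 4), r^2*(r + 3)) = r^2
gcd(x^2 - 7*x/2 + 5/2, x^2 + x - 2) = x - 1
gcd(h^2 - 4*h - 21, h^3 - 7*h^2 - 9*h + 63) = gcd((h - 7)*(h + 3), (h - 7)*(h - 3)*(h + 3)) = h^2 - 4*h - 21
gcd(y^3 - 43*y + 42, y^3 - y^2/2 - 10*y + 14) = 1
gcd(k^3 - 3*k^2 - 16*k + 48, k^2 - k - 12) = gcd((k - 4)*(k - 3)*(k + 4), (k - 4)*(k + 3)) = k - 4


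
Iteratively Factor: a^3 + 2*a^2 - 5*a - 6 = (a - 2)*(a^2 + 4*a + 3) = (a - 2)*(a + 3)*(a + 1)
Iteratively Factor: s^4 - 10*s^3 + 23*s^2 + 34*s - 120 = (s + 2)*(s^3 - 12*s^2 + 47*s - 60) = (s - 3)*(s + 2)*(s^2 - 9*s + 20) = (s - 5)*(s - 3)*(s + 2)*(s - 4)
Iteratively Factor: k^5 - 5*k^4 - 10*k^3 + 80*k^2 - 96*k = (k)*(k^4 - 5*k^3 - 10*k^2 + 80*k - 96) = k*(k + 4)*(k^3 - 9*k^2 + 26*k - 24) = k*(k - 4)*(k + 4)*(k^2 - 5*k + 6) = k*(k - 4)*(k - 3)*(k + 4)*(k - 2)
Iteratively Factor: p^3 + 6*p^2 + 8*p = (p + 4)*(p^2 + 2*p) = p*(p + 4)*(p + 2)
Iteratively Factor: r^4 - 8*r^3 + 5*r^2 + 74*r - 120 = (r - 5)*(r^3 - 3*r^2 - 10*r + 24) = (r - 5)*(r + 3)*(r^2 - 6*r + 8) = (r - 5)*(r - 2)*(r + 3)*(r - 4)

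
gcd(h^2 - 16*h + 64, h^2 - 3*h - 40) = h - 8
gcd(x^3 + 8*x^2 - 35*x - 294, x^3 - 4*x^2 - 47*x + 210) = x^2 + x - 42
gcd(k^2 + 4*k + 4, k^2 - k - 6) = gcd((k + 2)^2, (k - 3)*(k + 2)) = k + 2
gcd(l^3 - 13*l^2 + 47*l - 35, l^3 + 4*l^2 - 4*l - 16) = 1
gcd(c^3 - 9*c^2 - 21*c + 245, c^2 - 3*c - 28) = c - 7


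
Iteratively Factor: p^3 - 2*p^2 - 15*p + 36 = (p + 4)*(p^2 - 6*p + 9) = (p - 3)*(p + 4)*(p - 3)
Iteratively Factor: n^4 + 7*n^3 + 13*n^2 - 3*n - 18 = (n + 3)*(n^3 + 4*n^2 + n - 6) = (n + 3)^2*(n^2 + n - 2) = (n - 1)*(n + 3)^2*(n + 2)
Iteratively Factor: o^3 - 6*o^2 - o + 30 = (o - 5)*(o^2 - o - 6) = (o - 5)*(o - 3)*(o + 2)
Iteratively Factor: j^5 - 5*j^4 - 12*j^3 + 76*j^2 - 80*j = (j + 4)*(j^4 - 9*j^3 + 24*j^2 - 20*j) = (j - 2)*(j + 4)*(j^3 - 7*j^2 + 10*j) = (j - 2)^2*(j + 4)*(j^2 - 5*j) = (j - 5)*(j - 2)^2*(j + 4)*(j)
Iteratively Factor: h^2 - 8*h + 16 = (h - 4)*(h - 4)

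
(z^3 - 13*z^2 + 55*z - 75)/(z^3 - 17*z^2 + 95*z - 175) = (z - 3)/(z - 7)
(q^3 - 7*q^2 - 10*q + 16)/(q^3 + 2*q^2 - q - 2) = (q - 8)/(q + 1)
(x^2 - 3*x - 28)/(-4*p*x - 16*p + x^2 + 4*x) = (x - 7)/(-4*p + x)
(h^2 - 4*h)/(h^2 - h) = (h - 4)/(h - 1)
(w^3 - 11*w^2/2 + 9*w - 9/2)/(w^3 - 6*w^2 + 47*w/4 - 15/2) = 2*(w^2 - 4*w + 3)/(2*w^2 - 9*w + 10)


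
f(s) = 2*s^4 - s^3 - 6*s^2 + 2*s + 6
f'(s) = 8*s^3 - 3*s^2 - 12*s + 2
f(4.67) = 733.90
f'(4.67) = 695.31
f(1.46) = 2.11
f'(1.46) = 2.98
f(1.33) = 1.95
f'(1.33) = -0.45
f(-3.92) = 438.45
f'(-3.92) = -478.95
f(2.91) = 79.79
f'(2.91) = 138.81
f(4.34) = 529.48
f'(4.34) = 547.39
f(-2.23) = 32.25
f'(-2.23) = -74.88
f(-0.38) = 4.47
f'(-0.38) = 5.69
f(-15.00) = 103251.00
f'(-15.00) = -27493.00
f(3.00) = 93.00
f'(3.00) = 155.00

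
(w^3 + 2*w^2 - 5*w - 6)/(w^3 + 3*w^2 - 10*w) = (w^2 + 4*w + 3)/(w*(w + 5))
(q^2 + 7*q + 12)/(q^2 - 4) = (q^2 + 7*q + 12)/(q^2 - 4)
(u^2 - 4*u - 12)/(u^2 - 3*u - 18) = (u + 2)/(u + 3)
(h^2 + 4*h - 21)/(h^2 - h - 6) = (h + 7)/(h + 2)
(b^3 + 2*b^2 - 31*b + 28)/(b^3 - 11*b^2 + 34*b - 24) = (b + 7)/(b - 6)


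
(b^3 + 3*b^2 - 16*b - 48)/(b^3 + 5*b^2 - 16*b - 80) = (b + 3)/(b + 5)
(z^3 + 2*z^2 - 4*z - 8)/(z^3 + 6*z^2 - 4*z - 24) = (z + 2)/(z + 6)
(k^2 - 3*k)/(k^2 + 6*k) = (k - 3)/(k + 6)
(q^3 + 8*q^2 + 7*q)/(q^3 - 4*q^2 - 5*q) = (q + 7)/(q - 5)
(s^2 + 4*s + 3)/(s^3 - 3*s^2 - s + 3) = (s + 3)/(s^2 - 4*s + 3)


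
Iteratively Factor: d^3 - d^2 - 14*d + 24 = (d + 4)*(d^2 - 5*d + 6) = (d - 3)*(d + 4)*(d - 2)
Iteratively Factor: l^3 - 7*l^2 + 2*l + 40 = (l + 2)*(l^2 - 9*l + 20) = (l - 4)*(l + 2)*(l - 5)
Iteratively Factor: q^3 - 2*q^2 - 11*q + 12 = (q - 1)*(q^2 - q - 12) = (q - 1)*(q + 3)*(q - 4)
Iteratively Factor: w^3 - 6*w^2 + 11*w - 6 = (w - 2)*(w^2 - 4*w + 3) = (w - 3)*(w - 2)*(w - 1)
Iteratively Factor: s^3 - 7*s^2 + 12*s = (s)*(s^2 - 7*s + 12) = s*(s - 4)*(s - 3)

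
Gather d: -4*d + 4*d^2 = 4*d^2 - 4*d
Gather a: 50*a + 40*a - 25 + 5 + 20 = 90*a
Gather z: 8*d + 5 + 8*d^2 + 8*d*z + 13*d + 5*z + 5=8*d^2 + 21*d + z*(8*d + 5) + 10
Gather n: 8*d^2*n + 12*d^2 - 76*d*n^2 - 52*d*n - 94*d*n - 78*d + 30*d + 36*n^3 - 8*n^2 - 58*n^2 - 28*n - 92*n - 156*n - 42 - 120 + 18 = 12*d^2 - 48*d + 36*n^3 + n^2*(-76*d - 66) + n*(8*d^2 - 146*d - 276) - 144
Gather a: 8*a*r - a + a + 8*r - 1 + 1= 8*a*r + 8*r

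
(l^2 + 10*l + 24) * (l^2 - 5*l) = l^4 + 5*l^3 - 26*l^2 - 120*l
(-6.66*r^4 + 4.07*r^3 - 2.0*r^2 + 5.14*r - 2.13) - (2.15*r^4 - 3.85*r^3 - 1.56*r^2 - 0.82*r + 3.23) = -8.81*r^4 + 7.92*r^3 - 0.44*r^2 + 5.96*r - 5.36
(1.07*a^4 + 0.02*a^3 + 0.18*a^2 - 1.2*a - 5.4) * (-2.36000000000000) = -2.5252*a^4 - 0.0472*a^3 - 0.4248*a^2 + 2.832*a + 12.744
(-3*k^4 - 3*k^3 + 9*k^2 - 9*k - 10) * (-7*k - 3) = 21*k^5 + 30*k^4 - 54*k^3 + 36*k^2 + 97*k + 30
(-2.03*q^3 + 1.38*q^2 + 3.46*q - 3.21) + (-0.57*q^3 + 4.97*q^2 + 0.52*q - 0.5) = -2.6*q^3 + 6.35*q^2 + 3.98*q - 3.71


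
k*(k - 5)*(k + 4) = k^3 - k^2 - 20*k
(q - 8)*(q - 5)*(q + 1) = q^3 - 12*q^2 + 27*q + 40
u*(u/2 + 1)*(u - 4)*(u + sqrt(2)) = u^4/2 - u^3 + sqrt(2)*u^3/2 - 4*u^2 - sqrt(2)*u^2 - 4*sqrt(2)*u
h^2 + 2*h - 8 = (h - 2)*(h + 4)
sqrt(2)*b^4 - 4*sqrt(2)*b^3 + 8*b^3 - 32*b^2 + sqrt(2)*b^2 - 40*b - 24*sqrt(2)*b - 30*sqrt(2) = (b - 5)*(b + sqrt(2))*(b + 3*sqrt(2))*(sqrt(2)*b + sqrt(2))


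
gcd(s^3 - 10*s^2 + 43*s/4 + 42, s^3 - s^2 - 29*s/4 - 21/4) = s^2 - 2*s - 21/4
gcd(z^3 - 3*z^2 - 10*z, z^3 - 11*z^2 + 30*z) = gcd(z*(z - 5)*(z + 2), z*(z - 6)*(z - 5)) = z^2 - 5*z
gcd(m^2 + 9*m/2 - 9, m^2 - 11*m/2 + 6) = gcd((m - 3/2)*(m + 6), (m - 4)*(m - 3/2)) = m - 3/2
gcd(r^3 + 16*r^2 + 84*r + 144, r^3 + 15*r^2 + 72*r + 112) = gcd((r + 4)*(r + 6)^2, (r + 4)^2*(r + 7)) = r + 4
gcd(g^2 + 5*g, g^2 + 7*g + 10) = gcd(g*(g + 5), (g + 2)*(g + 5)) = g + 5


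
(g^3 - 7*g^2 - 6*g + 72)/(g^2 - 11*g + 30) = (g^2 - g - 12)/(g - 5)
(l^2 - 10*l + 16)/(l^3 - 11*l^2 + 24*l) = (l - 2)/(l*(l - 3))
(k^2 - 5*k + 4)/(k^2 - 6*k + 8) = (k - 1)/(k - 2)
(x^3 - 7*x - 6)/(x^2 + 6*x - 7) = (x^3 - 7*x - 6)/(x^2 + 6*x - 7)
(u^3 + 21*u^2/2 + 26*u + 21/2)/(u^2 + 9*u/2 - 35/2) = (2*u^2 + 7*u + 3)/(2*u - 5)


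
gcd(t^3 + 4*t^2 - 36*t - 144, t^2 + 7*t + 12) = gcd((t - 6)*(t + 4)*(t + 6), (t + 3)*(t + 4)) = t + 4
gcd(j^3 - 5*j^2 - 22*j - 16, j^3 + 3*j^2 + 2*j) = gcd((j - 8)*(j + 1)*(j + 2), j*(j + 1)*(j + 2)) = j^2 + 3*j + 2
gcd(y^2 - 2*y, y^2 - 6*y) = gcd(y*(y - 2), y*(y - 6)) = y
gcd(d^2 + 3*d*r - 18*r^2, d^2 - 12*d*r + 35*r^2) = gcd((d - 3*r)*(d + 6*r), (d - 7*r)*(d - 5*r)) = 1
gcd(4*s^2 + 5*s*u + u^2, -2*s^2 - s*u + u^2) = s + u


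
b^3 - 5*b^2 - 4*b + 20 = (b - 5)*(b - 2)*(b + 2)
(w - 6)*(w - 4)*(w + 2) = w^3 - 8*w^2 + 4*w + 48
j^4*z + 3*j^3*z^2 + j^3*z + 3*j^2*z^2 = j^2*(j + 3*z)*(j*z + z)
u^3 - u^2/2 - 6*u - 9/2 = (u - 3)*(u + 1)*(u + 3/2)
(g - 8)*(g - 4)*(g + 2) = g^3 - 10*g^2 + 8*g + 64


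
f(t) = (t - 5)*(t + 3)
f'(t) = 2*t - 2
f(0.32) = -15.54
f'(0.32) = -1.36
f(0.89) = -15.99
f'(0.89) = -0.22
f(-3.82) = 7.23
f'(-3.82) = -9.64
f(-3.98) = 8.80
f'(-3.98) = -9.96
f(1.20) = -15.96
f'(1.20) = 0.40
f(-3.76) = 6.66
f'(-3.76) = -9.52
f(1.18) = -15.97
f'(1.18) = 0.36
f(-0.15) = -14.68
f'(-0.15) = -2.30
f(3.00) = -12.00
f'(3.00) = 4.00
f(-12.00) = 153.00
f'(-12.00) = -26.00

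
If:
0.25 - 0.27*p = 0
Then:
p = 0.93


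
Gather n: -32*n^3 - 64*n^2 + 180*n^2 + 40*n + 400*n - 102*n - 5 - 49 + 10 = -32*n^3 + 116*n^2 + 338*n - 44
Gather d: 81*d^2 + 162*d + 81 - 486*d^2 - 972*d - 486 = -405*d^2 - 810*d - 405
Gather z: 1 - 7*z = 1 - 7*z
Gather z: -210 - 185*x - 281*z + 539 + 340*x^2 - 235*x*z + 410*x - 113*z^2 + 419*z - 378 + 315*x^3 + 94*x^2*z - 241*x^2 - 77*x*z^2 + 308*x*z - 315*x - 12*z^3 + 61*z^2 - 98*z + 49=315*x^3 + 99*x^2 - 90*x - 12*z^3 + z^2*(-77*x - 52) + z*(94*x^2 + 73*x + 40)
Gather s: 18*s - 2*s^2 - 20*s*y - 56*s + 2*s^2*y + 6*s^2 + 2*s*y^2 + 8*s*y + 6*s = s^2*(2*y + 4) + s*(2*y^2 - 12*y - 32)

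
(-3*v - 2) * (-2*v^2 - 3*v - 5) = 6*v^3 + 13*v^2 + 21*v + 10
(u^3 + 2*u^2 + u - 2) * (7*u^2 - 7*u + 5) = 7*u^5 + 7*u^4 - 2*u^3 - 11*u^2 + 19*u - 10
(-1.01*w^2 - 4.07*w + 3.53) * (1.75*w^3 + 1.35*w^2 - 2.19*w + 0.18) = -1.7675*w^5 - 8.486*w^4 + 2.8949*w^3 + 13.497*w^2 - 8.4633*w + 0.6354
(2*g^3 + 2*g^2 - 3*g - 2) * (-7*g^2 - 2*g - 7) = -14*g^5 - 18*g^4 + 3*g^3 + 6*g^2 + 25*g + 14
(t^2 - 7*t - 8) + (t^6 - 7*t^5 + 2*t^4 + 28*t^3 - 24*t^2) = t^6 - 7*t^5 + 2*t^4 + 28*t^3 - 23*t^2 - 7*t - 8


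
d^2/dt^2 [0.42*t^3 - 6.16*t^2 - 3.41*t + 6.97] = 2.52*t - 12.32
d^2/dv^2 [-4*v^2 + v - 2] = -8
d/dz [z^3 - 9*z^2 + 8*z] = 3*z^2 - 18*z + 8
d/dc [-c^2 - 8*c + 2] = -2*c - 8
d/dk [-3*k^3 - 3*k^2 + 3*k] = -9*k^2 - 6*k + 3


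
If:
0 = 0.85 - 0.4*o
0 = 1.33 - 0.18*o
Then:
No Solution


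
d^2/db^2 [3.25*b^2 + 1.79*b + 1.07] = 6.50000000000000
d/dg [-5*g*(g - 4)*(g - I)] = -15*g^2 + 10*g*(4 + I) - 20*I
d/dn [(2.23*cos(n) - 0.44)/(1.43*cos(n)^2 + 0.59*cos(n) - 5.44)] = (3.1889*cos(n)^2 - 1.2584*cos(n) + 11.8716)*sin(n)/(2.0449*cos(n)^4 + 1.6874*cos(n)^3 - 15.2103*cos(n)^2 - 6.4192*cos(n) + 29.5936)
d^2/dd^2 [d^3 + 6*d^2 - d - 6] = 6*d + 12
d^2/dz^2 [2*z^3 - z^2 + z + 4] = 12*z - 2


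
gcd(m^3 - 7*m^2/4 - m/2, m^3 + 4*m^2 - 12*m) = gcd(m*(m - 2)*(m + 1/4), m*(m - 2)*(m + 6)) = m^2 - 2*m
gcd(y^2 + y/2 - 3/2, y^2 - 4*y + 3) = y - 1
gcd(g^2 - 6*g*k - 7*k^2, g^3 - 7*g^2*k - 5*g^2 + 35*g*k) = g - 7*k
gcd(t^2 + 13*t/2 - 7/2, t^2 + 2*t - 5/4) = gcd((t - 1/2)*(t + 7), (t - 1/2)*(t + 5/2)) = t - 1/2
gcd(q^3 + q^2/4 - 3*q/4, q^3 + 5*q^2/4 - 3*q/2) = q^2 - 3*q/4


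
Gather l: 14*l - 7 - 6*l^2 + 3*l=-6*l^2 + 17*l - 7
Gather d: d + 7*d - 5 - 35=8*d - 40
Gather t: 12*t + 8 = 12*t + 8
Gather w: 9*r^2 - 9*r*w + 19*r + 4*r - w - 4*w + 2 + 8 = 9*r^2 + 23*r + w*(-9*r - 5) + 10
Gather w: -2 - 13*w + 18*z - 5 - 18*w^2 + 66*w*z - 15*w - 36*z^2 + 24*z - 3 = -18*w^2 + w*(66*z - 28) - 36*z^2 + 42*z - 10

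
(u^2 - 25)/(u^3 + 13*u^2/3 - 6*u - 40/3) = 3*(u - 5)/(3*u^2 - 2*u - 8)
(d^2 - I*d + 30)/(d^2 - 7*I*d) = (d^2 - I*d + 30)/(d*(d - 7*I))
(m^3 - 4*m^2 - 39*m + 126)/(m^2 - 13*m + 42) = (m^2 + 3*m - 18)/(m - 6)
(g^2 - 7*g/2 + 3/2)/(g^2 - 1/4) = 2*(g - 3)/(2*g + 1)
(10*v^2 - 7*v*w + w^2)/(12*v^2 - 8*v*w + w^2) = (5*v - w)/(6*v - w)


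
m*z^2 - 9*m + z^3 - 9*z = (m + z)*(z - 3)*(z + 3)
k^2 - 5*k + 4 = (k - 4)*(k - 1)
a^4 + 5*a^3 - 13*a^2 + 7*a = a*(a - 1)^2*(a + 7)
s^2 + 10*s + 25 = (s + 5)^2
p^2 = p^2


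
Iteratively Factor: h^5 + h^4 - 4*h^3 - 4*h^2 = (h - 2)*(h^4 + 3*h^3 + 2*h^2) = (h - 2)*(h + 2)*(h^3 + h^2) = h*(h - 2)*(h + 2)*(h^2 + h) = h*(h - 2)*(h + 1)*(h + 2)*(h)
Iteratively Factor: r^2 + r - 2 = (r + 2)*(r - 1)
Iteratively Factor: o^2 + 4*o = (o)*(o + 4)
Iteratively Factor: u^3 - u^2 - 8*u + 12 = (u - 2)*(u^2 + u - 6) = (u - 2)^2*(u + 3)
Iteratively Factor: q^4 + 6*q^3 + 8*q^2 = (q)*(q^3 + 6*q^2 + 8*q) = q*(q + 4)*(q^2 + 2*q) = q^2*(q + 4)*(q + 2)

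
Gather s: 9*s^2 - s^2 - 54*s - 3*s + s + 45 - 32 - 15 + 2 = 8*s^2 - 56*s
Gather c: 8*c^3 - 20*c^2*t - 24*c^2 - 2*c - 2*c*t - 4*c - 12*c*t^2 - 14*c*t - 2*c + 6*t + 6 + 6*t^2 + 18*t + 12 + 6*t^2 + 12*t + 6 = 8*c^3 + c^2*(-20*t - 24) + c*(-12*t^2 - 16*t - 8) + 12*t^2 + 36*t + 24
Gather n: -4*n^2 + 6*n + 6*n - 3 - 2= -4*n^2 + 12*n - 5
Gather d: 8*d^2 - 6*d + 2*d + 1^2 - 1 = 8*d^2 - 4*d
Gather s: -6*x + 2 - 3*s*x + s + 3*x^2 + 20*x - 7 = s*(1 - 3*x) + 3*x^2 + 14*x - 5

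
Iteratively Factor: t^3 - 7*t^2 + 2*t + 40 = (t + 2)*(t^2 - 9*t + 20) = (t - 5)*(t + 2)*(t - 4)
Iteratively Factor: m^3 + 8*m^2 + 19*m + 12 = (m + 3)*(m^2 + 5*m + 4) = (m + 1)*(m + 3)*(m + 4)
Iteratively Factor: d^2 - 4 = (d + 2)*(d - 2)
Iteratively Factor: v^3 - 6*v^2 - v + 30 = (v - 5)*(v^2 - v - 6) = (v - 5)*(v - 3)*(v + 2)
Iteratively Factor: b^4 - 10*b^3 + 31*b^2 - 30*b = (b - 2)*(b^3 - 8*b^2 + 15*b) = (b - 3)*(b - 2)*(b^2 - 5*b) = b*(b - 3)*(b - 2)*(b - 5)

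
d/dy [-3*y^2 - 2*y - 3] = -6*y - 2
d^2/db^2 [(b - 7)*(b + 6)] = 2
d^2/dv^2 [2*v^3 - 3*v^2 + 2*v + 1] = 12*v - 6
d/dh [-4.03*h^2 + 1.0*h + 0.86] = 1.0 - 8.06*h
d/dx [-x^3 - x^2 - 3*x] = -3*x^2 - 2*x - 3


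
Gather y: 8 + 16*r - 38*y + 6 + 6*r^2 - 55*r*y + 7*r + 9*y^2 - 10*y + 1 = 6*r^2 + 23*r + 9*y^2 + y*(-55*r - 48) + 15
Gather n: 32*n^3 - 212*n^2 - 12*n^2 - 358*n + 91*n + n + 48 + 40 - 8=32*n^3 - 224*n^2 - 266*n + 80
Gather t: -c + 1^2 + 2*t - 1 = -c + 2*t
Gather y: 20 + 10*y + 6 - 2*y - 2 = 8*y + 24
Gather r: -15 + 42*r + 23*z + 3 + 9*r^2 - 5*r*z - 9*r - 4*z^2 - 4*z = 9*r^2 + r*(33 - 5*z) - 4*z^2 + 19*z - 12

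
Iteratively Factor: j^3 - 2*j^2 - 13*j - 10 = (j + 1)*(j^2 - 3*j - 10) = (j - 5)*(j + 1)*(j + 2)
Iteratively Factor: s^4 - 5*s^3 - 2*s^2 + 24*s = (s - 3)*(s^3 - 2*s^2 - 8*s) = s*(s - 3)*(s^2 - 2*s - 8) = s*(s - 3)*(s + 2)*(s - 4)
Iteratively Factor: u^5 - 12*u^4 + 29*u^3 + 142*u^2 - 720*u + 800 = (u - 5)*(u^4 - 7*u^3 - 6*u^2 + 112*u - 160) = (u - 5)^2*(u^3 - 2*u^2 - 16*u + 32) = (u - 5)^2*(u - 2)*(u^2 - 16) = (u - 5)^2*(u - 4)*(u - 2)*(u + 4)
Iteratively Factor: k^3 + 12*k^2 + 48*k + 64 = (k + 4)*(k^2 + 8*k + 16) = (k + 4)^2*(k + 4)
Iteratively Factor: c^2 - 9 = (c - 3)*(c + 3)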